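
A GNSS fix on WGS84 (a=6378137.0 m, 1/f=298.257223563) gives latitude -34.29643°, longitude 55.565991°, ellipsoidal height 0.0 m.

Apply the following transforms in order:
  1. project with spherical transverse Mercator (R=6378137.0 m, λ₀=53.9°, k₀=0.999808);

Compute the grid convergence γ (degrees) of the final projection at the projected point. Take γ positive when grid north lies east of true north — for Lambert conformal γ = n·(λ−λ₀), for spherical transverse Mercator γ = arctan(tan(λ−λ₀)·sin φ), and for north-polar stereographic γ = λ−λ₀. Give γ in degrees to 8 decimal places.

start: φ=-34.296430°, λ=55.565991°, h=0.000 m
→ into tm (λ₀=53.9°): φ=-34.29643000°, λ−λ₀=1.66599100°
convergence γ = -0.93892416°

-0.93892416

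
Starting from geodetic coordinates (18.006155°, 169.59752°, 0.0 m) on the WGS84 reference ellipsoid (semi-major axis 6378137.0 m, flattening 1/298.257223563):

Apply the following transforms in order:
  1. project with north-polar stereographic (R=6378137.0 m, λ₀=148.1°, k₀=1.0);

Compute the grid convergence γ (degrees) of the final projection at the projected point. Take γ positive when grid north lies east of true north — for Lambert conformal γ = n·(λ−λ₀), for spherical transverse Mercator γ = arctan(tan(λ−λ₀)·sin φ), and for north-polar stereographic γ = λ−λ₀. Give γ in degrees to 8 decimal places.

start: φ=18.006155°, λ=169.597520°, h=0.000 m
→ into stereo (λ₀=148.1°): φ=18.00615500°, λ−λ₀=21.49752000°
convergence γ = 21.49752000°

21.49752000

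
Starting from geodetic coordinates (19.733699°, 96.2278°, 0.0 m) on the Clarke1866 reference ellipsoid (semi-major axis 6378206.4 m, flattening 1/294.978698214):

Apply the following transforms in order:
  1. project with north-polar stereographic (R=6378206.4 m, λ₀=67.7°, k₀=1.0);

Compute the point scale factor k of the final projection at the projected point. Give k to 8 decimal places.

1.49516061

start: φ=19.733699°, λ=96.227800°, h=0.000 m
→ into stereo (λ₀=67.7°): φ=19.73369900°, λ−λ₀=28.52780000°
scale k = 1.49516061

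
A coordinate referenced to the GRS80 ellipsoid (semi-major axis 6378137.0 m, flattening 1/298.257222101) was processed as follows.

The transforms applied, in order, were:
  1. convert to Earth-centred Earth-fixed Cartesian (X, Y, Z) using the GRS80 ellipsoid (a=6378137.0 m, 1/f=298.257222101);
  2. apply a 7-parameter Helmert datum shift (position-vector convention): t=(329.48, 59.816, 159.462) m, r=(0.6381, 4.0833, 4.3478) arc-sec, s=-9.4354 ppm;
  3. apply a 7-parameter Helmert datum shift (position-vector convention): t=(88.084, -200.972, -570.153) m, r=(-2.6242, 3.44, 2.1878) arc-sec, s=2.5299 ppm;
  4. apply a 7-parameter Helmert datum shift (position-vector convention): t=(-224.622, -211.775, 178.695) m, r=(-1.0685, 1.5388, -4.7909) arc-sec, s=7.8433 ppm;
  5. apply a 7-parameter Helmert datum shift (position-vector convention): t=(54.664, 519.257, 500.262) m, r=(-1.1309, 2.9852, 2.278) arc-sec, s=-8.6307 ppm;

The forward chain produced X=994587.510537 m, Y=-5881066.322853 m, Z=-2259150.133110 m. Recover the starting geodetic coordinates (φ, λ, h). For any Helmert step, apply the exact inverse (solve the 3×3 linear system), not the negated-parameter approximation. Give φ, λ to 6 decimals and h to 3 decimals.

start: X=994587.5105, Y=-5881066.3229, Z=-2259150.1331 m
→ Helmert⁻¹: X=994509.1767, Y=-5881634.9366, Z=-2259687.7520
→ Helmert⁻¹: X=994879.4617, Y=-5881342.2175, Z=-2259871.7670
→ Helmert⁻¹: X=994764.1621, Y=-5881108.1735, Z=-2259354.1302
→ Helmert⁻¹: X=994364.8257, Y=-5881251.4311, Z=-2259497.0328
→ geod (Bowring, a=6378137.000): φ=-20.87495500°, λ=-80.40354600°, h=2897.2620 m

φ=-20.874955°, λ=-80.403546°, h=2897.262 m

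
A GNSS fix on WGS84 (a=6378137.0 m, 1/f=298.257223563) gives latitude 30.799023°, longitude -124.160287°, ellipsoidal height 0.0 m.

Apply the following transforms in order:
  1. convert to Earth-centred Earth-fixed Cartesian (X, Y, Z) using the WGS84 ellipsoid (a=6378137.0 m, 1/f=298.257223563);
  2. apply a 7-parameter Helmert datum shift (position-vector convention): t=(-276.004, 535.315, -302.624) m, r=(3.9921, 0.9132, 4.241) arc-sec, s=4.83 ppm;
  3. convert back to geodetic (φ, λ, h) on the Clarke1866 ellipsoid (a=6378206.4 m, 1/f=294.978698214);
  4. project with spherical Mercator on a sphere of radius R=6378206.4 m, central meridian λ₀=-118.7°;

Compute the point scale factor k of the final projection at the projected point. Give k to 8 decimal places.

start: φ=30.799023°, λ=-124.160287°, h=0.000 m
→ ECEF (a=6378137.000, f=1/298.257223563): X=-3079002.6886, Y=-4537376.6666, Z=3246774.1421
→ Helmert 7p (PV): X=-3079185.8964, Y=-4536989.4139, Z=3246413.0138
→ geod (Bowring, a=6378206.400): φ=30.79911444°, λ=-124.16414327°, h=-378.9610 m
→ into merc (λ₀=-118.7°): φ=30.79911444°, λ−λ₀=-5.46414327°
scale k = 1.16418798

1.16418798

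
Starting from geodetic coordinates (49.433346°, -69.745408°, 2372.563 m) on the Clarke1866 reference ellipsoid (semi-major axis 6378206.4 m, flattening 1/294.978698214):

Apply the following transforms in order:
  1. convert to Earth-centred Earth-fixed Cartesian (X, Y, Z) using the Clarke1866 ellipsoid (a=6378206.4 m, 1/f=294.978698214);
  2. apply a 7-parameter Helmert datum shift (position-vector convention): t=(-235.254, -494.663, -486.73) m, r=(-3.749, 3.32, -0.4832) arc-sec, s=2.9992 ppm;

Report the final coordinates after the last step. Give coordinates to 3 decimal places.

start: φ=49.433346°, λ=-69.745408°, h=2372.563 m
→ ECEF (a=6378206.400, f=1/294.978698214): X=1439336.0727, Y=-3900528.4213, Z=4823637.0178
→ Helmert 7p (PV): X=1439173.6387, Y=-3900950.4815, Z=4823212.4824

X=1439173.639 m, Y=-3900950.481 m, Z=4823212.482 m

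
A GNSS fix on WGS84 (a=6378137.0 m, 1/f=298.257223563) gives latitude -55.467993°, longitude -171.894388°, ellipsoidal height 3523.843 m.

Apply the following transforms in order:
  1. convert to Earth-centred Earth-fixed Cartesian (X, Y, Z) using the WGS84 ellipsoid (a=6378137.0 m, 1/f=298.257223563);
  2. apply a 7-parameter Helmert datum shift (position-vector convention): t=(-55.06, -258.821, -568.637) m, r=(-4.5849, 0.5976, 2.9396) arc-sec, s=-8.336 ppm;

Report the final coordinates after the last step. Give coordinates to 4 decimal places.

X=-3589601.9744 m, Y=-511652.0902 m, Z=-5234498.8124 m

start: φ=-55.467993°, λ=-171.894388°, h=3523.843 m
→ ECEF (a=6378137.000, f=1/298.257223563): X=-3589568.9587, Y=-511230.0328, Z=-5233995.5694
→ Helmert 7p (PV): X=-3589601.9744, Y=-511652.0902, Z=-5234498.8124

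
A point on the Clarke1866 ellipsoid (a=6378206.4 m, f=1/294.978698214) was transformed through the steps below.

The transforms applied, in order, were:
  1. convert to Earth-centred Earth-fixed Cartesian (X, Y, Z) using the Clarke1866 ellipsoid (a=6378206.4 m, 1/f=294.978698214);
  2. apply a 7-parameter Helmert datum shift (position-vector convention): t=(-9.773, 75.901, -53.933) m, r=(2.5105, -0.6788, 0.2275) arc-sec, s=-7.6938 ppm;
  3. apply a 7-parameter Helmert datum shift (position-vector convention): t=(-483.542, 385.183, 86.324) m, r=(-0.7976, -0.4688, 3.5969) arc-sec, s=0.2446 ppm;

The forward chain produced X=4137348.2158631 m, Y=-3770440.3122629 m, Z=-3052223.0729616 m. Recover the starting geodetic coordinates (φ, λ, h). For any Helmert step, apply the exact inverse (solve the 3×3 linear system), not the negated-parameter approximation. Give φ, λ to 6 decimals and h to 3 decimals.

start: X=4137348.2159, Y=-3770440.3123, Z=-3052223.0730 m
→ Helmert⁻¹: X=4137758.0507, Y=-3770884.9252, Z=-3052332.6362
→ Helmert⁻¹: X=4137785.4551, Y=-3771031.5532, Z=-3052269.9060
→ geod (Bowring, a=6378206.400): φ=-28.76320900°, λ=-42.34493700°, h=3153.6730 m

φ=-28.763209°, λ=-42.344937°, h=3153.673 m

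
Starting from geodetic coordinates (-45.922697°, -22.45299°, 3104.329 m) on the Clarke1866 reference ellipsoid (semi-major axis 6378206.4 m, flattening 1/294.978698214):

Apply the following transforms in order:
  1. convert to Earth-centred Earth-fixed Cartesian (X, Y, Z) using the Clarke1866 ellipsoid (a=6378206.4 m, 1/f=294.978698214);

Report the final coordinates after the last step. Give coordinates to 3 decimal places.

X=4109693.241 m, Y=-1698341.571 m, Z=-4561301.194 m

start: φ=-45.922697°, λ=-22.452990°, h=3104.329 m
→ ECEF (a=6378206.400, f=1/294.978698214): X=4109693.2407, Y=-1698341.5709, Z=-4561301.1943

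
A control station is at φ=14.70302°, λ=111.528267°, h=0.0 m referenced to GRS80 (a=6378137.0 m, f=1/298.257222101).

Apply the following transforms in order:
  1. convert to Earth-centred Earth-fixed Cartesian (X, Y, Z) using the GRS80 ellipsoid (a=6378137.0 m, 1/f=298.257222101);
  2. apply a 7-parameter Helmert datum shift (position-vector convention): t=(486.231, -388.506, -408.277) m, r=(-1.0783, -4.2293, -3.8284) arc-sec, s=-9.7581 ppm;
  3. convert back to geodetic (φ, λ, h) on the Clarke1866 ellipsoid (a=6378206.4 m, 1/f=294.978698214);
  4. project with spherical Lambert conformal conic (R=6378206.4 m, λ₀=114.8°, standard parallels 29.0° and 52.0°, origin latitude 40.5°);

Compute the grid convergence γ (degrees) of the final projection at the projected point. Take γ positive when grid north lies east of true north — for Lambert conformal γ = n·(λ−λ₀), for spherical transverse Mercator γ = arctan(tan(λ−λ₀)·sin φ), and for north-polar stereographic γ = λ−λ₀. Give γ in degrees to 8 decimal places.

start: φ=14.703020°, λ=111.528267°, h=0.000 m
→ ECEF (a=6378137.000, f=1/298.257222101): X=-2264368.8986, Y=5740128.9968, Z=1608337.8946
→ Helmert 7p (PV): X=-2263787.0099, Y=5739734.9136, Z=1607837.4870
→ geod (Bowring, a=6378206.400): φ=14.70102850°, λ=111.52458336°, h=-742.2382 m
→ into lcc (λ₀=114.8°): φ=14.70102850°, λ−λ₀=-3.27541664°
convergence γ = -2.14183819°

-2.14183819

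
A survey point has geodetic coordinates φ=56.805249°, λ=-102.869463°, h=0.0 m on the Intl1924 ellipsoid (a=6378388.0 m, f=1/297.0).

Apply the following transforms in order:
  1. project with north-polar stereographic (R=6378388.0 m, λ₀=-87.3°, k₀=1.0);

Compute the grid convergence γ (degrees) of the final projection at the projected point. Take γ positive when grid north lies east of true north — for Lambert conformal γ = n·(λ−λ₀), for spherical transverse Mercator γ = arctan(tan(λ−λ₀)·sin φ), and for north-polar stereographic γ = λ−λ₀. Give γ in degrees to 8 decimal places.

-15.56946300

start: φ=56.805249°, λ=-102.869463°, h=0.000 m
→ into stereo (λ₀=-87.3°): φ=56.80524900°, λ−λ₀=-15.56946300°
convergence γ = -15.56946300°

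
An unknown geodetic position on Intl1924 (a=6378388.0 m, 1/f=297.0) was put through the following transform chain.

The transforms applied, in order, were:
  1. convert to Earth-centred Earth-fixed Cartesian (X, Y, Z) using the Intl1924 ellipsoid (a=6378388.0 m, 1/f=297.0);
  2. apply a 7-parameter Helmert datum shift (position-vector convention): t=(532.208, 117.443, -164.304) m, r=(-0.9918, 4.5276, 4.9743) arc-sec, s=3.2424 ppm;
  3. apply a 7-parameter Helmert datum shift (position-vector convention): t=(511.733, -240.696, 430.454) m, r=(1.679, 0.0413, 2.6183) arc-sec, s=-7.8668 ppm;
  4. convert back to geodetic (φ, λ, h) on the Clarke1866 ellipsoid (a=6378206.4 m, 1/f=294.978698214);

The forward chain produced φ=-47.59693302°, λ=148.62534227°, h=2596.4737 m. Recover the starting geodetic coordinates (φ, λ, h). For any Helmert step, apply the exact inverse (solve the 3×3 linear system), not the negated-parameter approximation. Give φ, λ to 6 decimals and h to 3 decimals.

start: φ=-47.596933°, λ=148.625342°, h=2596.474 m
→ ECEF (a=6378206.400, f=1/294.978698214): X=-3680481.4325, Y=2244341.6240, Z=-4688485.0286
→ Helmert⁻¹: X=-3680992.6917, Y=2244608.5356, Z=-4688971.3779
→ Helmert⁻¹: X=-3681355.9094, Y=2244595.1408, Z=-4688861.8854
→ geod (Bowring, a=6378388.000): φ=-47.59207300°, λ=148.62851600°, h=3205.8740 m

φ=-47.592073°, λ=148.628516°, h=3205.874 m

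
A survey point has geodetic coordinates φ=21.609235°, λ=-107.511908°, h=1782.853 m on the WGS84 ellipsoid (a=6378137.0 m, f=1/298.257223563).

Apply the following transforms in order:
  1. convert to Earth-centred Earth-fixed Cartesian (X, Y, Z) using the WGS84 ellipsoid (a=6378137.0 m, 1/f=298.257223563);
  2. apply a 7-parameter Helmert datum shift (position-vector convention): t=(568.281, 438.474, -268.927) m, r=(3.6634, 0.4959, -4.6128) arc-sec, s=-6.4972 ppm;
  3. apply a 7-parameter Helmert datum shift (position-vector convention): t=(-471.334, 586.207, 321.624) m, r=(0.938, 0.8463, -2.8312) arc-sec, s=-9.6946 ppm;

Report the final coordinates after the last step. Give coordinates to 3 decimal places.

X=-1785692.145 m, Y=-5658061.426 m, Z=2334796.937 m

start: φ=21.609235°, λ=-107.511908°, h=1782.853 m
→ ECEF (a=6378137.000, f=1/298.257223563): X=-1785628.9628, Y=-5659190.0852, Z=2334896.6683
→ Helmert 7p (PV): X=-1785170.0251, Y=-5658716.3787, Z=2334516.3536
→ Helmert 7p (PV): X=-1785692.1452, Y=-5658061.4259, Z=2334796.9368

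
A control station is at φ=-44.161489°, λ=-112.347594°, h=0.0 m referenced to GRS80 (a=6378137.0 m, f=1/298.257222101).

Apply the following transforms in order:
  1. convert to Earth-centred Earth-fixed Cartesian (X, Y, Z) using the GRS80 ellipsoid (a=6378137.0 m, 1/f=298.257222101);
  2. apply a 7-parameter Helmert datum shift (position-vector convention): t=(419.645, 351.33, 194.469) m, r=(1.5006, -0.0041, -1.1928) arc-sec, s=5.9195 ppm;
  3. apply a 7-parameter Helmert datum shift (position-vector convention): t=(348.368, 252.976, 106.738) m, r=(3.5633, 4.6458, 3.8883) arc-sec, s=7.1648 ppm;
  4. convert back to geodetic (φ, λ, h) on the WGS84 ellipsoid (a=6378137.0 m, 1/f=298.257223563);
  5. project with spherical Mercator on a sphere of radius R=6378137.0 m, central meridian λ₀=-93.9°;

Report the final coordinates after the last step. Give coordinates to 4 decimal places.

start: φ=-44.161489°, λ=-112.347594°, h=0.000 m
→ ECEF (a=6378137.000, f=1/298.257222101): X=-1742566.7408, Y=-4238784.0577, Z=-4420981.6176
→ Helmert 7p (PV): X=-1742181.8355, Y=-4238415.5788, Z=-4420844.1911
→ Helmert 7p (PV): X=-1741865.6244, Y=-4238149.4401, Z=-4420803.1080
→ geod (Bowring, a=6378137.000): φ=-44.16568847°, λ=-112.34250279°, h=-736.6434 m
→ merc (R=6378137.0, λ₀=-93.9°): E=-2053010.0198, N=-5491118.7606

E=-2053010.0198 m, N=-5491118.7606 m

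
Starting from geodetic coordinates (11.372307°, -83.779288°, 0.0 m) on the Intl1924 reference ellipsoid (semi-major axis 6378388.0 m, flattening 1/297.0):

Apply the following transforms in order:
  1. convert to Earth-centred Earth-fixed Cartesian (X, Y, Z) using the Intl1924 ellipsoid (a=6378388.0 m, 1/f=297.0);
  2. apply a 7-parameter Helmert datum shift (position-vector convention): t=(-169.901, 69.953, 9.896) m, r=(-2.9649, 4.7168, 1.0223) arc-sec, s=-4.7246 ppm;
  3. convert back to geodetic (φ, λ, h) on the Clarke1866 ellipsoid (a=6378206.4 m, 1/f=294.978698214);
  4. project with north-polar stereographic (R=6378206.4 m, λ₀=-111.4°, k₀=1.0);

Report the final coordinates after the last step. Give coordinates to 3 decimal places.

start: φ=11.372307°, λ=-83.779288°, h=0.000 m
→ ECEF (a=6378388.000, f=1/297.0): X=677672.8694, Y=-6217151.6304, Z=1249421.1028
→ Helmert 7p (PV): X=677559.1515, Y=-6217030.9858, Z=1249498.9655
→ geod (Bowring, a=6378206.400): φ=11.37374350°, λ=-83.78020394°, h=72.9754 m
→ stereo (R=6378206.4, λ₀=-111.4°): E=4842735.1500, N=-9255507.8794

E=4842735.150 m, N=-9255507.879 m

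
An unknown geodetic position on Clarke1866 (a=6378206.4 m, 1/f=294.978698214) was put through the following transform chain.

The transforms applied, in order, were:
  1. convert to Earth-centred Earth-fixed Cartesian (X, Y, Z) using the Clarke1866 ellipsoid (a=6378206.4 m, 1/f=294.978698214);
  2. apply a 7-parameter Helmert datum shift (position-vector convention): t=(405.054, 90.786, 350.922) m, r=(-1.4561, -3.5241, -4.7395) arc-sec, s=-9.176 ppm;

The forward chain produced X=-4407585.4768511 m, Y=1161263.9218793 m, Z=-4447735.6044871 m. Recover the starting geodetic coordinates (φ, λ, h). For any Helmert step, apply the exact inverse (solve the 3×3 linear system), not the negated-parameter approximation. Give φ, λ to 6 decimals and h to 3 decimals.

start: X=-4407585.4769, Y=1161263.9219, Z=-4447735.6045 m
→ Helmert⁻¹: X=-4408133.6550, Y=1161113.9023, Z=-4448043.8314
→ geod (Bowring, a=6378206.400): φ=-44.49190500°, λ=165.24332500°, h=1427.0190 m

φ=-44.491905°, λ=165.243325°, h=1427.019 m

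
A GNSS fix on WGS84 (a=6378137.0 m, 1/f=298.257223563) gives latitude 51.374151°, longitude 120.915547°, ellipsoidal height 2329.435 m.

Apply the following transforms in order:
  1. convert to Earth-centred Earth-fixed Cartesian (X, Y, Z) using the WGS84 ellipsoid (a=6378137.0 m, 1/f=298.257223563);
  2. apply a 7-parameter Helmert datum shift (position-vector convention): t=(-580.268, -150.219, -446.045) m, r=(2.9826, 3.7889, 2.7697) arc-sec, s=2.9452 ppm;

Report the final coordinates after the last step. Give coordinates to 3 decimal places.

X=-2051039.530 m, Y=3423784.925 m, Z=4961109.859 m

start: φ=51.374151°, λ=120.915547°, h=2329.435 m
→ ECEF (a=6378137.000, f=1/298.257223563): X=-2050498.3834, Y=3424024.3368, Z=4961454.1144
→ Helmert 7p (PV): X=-2051039.5303, Y=3423784.9252, Z=4961109.8595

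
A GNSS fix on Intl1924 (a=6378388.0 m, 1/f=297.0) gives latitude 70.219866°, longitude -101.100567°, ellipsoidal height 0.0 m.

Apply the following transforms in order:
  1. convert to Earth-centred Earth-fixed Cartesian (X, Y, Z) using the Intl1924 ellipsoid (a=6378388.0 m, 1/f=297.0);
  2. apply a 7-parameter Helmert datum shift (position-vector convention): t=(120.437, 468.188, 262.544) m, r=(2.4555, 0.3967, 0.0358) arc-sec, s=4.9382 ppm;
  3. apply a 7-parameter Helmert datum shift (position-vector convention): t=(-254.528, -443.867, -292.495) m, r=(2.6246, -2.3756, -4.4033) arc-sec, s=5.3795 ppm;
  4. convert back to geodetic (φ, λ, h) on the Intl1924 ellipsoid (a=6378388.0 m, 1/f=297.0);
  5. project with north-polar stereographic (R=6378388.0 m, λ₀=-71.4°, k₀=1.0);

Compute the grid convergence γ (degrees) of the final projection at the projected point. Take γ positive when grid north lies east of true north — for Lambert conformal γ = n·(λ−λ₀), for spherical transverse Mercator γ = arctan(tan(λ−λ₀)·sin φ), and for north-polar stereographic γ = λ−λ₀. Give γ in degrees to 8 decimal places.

start: φ=70.219866°, λ=-101.100567°, h=0.000 m
→ ECEF (a=6378388.000, f=1/297.0): X=-416826.1452, Y=-2124469.3330, Z=5979525.5188
→ Helmert 7p (PV): X=-416695.8976, Y=-2124082.8926, Z=5979793.1014
→ Helmert 7p (PV): X=-417066.8830, Y=-2124605.3803, Z=5979500.9477
→ geod (Bowring, a=6378388.000): φ=70.21827450°, λ=-101.10612523°, h=37.7484 m
→ into stereo (λ₀=-71.4°): φ=70.21827450°, λ−λ₀=-29.70612523°
convergence γ = -29.70612523°

-29.70612523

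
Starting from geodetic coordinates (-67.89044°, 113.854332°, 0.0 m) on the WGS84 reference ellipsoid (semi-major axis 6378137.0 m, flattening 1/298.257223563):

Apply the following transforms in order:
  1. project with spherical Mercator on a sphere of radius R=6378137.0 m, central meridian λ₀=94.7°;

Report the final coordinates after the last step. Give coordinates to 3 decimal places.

start: φ=-67.890440°, λ=113.854332°, h=0.000 m
→ merc (R=6378137.0, λ₀=94.7°): E=2132250.4847, N=-10414516.8389

E=2132250.485 m, N=-10414516.839 m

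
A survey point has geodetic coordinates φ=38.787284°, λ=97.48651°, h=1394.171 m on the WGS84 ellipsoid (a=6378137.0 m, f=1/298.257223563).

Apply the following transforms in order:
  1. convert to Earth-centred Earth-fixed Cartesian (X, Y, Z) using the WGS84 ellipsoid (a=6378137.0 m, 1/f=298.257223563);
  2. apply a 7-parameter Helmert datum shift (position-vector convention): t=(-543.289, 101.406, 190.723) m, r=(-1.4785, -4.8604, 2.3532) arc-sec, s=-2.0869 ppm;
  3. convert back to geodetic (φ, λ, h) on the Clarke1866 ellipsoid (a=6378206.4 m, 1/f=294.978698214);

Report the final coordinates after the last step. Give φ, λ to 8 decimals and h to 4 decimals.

start: φ=38.787284°, λ=97.486510°, h=1394.171 m
→ ECEF (a=6378137.000, f=1/298.257223563): X=-648759.0355, Y=4936795.7341, Z=3974811.0433
→ Helmert 7p (PV): X=-649450.9543, Y=4936907.9273, Z=3974942.7973
→ geod (Bowring, a=6378206.400): φ=38.78916341°, λ=97.49423547°, h=1657.4922 m

φ=38.78916341°, λ=97.49423547°, h=1657.4922 m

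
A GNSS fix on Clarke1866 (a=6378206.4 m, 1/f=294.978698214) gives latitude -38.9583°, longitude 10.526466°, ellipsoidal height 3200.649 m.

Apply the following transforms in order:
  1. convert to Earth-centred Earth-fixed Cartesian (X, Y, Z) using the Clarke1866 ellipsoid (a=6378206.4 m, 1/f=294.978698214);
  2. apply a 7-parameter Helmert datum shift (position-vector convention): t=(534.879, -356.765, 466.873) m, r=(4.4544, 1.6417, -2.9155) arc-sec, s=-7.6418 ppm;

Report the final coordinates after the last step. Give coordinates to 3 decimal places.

start: φ=-38.958300°, λ=10.526466°, h=3200.649 m
→ ECEF (a=6378206.400, f=1/294.978698214): X=4885232.6140, Y=907758.6428, Z=-3990534.5646
→ Helmert 7p (PV): X=4885711.2307, Y=907412.0670, Z=-3990056.4755

X=4885711.231 m, Y=907412.067 m, Z=-3990056.476 m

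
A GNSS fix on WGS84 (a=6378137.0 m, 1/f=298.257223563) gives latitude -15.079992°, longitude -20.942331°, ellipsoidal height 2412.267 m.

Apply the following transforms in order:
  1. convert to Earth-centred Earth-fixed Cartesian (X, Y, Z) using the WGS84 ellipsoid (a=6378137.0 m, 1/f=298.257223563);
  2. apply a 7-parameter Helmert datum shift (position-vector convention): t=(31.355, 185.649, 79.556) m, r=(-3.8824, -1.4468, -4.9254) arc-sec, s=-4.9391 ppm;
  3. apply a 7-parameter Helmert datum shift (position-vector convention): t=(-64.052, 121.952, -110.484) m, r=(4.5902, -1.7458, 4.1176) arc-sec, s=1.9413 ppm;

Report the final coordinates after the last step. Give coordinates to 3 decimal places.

start: φ=-15.079992°, λ=-20.942331°, h=2412.267 m
→ ECEF (a=6378137.000, f=1/298.257223563): X=5755149.1891, Y=-2202551.1623, Z=-1649275.5810
→ Helmert 7p (PV): X=5755111.0927, Y=-2202523.1045, Z=-1649106.0539
→ Helmert 7p (PV): X=5755116.1394, Y=-2202253.8414, Z=-1649220.0436

X=5755116.139 m, Y=-2202253.841 m, Z=-1649220.044 m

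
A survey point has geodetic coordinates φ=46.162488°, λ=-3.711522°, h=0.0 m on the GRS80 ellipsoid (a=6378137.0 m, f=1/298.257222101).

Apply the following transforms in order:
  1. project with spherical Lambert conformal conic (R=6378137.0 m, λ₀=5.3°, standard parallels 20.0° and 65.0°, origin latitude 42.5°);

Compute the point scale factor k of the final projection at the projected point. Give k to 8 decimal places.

start: φ=46.162488°, λ=-3.711522°, h=0.000 m
→ into lcc (λ₀=5.3°): φ=46.16248800°, λ−λ₀=-9.01152200°
scale k = 0.92326714

0.92326714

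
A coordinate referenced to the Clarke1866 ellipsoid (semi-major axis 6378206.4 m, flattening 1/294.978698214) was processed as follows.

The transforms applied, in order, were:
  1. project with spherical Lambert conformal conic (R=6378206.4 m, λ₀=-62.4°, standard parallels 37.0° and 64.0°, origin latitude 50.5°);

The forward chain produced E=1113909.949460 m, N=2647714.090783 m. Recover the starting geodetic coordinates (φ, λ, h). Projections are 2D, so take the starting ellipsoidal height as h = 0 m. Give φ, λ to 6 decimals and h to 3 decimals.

start: E=1113909.9495, N=2647714.0908 m
→ lcc⁻¹: φ=72.14006400°, λ=-30.61479500°

φ=72.140064°, λ=-30.614795°, h=0.000 m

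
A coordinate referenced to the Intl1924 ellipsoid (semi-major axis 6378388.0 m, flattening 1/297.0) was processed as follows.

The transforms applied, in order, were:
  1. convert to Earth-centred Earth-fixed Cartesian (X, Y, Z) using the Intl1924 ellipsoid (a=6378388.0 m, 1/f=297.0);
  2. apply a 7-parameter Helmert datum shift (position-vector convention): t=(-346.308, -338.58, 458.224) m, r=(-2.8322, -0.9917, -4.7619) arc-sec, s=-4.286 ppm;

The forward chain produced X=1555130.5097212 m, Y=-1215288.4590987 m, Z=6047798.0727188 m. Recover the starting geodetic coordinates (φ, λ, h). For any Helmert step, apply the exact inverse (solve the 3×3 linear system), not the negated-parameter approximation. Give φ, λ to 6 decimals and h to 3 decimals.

φ=72.037304°, λ=-37.992696°, h=2340.835 m

start: X=1555130.5097, Y=-1215288.4591, Z=6047798.0727 m
→ Helmert⁻¹: X=1555540.6095, Y=-1215002.2101, Z=6047341.6058
→ geod (Bowring, a=6378388.000): φ=72.03730400°, λ=-37.99269600°, h=2340.8350 m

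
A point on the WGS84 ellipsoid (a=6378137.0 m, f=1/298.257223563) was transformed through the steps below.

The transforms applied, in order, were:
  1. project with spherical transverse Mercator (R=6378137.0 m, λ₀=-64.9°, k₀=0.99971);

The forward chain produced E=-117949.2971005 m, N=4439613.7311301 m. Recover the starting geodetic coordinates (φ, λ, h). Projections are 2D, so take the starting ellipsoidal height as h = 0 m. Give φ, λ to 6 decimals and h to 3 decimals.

start: E=-117949.2971, N=4439613.7311 m
→ tm⁻¹: φ=39.88510500°, λ=-66.28120900°

φ=39.885105°, λ=-66.281209°, h=0.000 m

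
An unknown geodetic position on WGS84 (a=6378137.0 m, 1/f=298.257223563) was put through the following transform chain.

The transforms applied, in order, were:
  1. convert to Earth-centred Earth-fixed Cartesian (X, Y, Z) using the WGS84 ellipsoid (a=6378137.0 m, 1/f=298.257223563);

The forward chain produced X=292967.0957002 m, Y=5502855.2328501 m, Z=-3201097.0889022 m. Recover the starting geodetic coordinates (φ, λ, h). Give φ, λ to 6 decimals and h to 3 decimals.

start: X=292967.0957, Y=5502855.2329, Z=-3201097.0889 m
→ geod (Bowring, a=6378137.000): φ=-30.31942900°, λ=86.95250100°, h=211.1780 m

φ=-30.319429°, λ=86.952501°, h=211.178 m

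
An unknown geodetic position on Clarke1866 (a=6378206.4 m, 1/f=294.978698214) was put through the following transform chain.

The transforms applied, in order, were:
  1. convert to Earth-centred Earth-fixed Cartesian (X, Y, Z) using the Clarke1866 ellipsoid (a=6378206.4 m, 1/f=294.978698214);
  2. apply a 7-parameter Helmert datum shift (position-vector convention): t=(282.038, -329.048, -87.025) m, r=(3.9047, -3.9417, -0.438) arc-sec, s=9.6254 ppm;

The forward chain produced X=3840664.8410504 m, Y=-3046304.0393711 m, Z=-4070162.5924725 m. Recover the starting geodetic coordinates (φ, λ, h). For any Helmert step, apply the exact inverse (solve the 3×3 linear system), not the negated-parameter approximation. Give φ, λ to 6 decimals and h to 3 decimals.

φ=-39.895786°, λ=-38.420616°, h=1769.700 m

start: X=3840664.8411, Y=-3046304.0394, Z=-4070162.5925 m
→ Helmert⁻¹: X=3840274.5281, Y=-3046014.5664, Z=-4070052.1164
→ geod (Bowring, a=6378206.400): φ=-39.89578600°, λ=-38.42061600°, h=1769.7000 m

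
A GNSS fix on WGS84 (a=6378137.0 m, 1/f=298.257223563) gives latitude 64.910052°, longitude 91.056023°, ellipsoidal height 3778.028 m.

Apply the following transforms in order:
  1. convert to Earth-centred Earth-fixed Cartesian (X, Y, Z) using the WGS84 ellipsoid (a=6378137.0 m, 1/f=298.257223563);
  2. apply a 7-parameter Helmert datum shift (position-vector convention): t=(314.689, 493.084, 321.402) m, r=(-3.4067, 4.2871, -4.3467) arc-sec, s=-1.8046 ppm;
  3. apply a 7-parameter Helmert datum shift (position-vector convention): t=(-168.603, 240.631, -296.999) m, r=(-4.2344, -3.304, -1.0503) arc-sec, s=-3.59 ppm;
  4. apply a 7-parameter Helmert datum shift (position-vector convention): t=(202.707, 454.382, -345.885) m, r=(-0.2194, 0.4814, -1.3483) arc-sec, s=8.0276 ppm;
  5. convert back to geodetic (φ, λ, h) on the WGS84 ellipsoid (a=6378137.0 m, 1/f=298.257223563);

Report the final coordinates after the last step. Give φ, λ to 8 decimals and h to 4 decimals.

start: φ=64.910052°, λ=91.056023°, h=3778.028 m
→ ECEF (a=6378137.000, f=1/298.257223563): X=-50012.5980, Y=2713185.5127, Z=5756886.0371
→ Helmert 7p (PV): X=-49520.9893, Y=2713769.8359, Z=5757153.2784
→ Helmert 7p (PV): X=-49767.8153, Y=2714119.1645, Z=5756779.1074
→ Helmert 7p (PV): X=-49534.3303, Y=2714601.7831, Z=5756476.6646
→ geod (Bowring, a=6378137.000): φ=64.89707195°, λ=91.04538100°, h=4004.1828 m

φ=64.89707195°, λ=91.04538100°, h=4004.1828 m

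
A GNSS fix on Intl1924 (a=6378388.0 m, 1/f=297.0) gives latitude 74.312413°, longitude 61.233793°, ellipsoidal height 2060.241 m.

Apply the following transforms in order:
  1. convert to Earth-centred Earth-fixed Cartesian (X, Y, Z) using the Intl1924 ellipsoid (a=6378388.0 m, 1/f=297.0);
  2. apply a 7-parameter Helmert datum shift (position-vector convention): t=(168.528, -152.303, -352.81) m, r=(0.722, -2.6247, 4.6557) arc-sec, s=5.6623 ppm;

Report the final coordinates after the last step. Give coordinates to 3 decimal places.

start: φ=74.312413°, λ=61.233793°, h=2060.241 m
→ ECEF (a=6378388.000, f=1/297.0): X=832837.9058, Y=1517045.2819, Z=6120589.0348
→ Helmert 7p (PV): X=832899.0231, Y=1516898.9430, Z=6120286.7895

X=832899.023 m, Y=1516898.943 m, Z=6120286.790 m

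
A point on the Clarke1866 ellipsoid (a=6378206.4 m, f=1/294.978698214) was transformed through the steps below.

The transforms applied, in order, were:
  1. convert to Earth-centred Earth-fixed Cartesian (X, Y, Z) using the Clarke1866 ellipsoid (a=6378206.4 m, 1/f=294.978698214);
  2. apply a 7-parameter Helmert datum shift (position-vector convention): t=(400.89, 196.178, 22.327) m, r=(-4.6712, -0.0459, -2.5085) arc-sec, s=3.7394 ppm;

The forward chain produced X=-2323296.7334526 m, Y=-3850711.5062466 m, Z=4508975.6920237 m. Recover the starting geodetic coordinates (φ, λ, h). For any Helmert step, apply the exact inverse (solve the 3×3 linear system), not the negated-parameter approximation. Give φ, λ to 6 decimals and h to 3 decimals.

start: X=-2323296.7335, Y=-3850711.5062, Z=4508975.6920 m
→ Helmert⁻¹: X=-2323641.0965, Y=-3851023.6535, Z=4508849.8087
→ geod (Bowring, a=6378206.400): φ=45.26518100°, λ=-121.10605500°, h=1286.7090 m

φ=45.265181°, λ=-121.106055°, h=1286.709 m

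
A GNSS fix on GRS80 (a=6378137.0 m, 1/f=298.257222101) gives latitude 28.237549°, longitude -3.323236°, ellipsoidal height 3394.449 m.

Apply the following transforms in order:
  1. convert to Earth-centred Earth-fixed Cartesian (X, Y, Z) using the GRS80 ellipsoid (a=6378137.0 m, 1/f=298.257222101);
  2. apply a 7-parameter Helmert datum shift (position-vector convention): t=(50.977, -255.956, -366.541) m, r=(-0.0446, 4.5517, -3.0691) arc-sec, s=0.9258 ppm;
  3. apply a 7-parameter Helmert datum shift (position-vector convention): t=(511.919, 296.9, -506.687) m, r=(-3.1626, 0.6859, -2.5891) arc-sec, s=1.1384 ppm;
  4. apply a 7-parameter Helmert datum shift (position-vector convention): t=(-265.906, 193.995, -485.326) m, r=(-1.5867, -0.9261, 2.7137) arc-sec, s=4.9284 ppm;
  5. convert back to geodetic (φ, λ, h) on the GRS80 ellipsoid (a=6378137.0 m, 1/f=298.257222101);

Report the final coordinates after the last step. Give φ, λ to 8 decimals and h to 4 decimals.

start: φ=28.237549°, λ=-3.323236°, h=3394.449 m
→ ECEF (a=6378137.000, f=1/298.257222101): X=5616841.9124, Y=-326150.5741, Z=3001329.6415
→ Helmert 7p (PV): X=5616959.4677, Y=-326489.7585, Z=3000842.0012
→ Helmert 7p (PV): X=5617483.6617, Y=-326217.7250, Z=3000325.0580
→ Helmert 7p (PV): X=5617236.2617, Y=-325928.3513, Z=2999882.2501
→ geod (Bowring, a=6378137.000): φ=28.22442344°, λ=-3.32074416°, h=3045.3046 m

φ=28.22442344°, λ=-3.32074416°, h=3045.3046 m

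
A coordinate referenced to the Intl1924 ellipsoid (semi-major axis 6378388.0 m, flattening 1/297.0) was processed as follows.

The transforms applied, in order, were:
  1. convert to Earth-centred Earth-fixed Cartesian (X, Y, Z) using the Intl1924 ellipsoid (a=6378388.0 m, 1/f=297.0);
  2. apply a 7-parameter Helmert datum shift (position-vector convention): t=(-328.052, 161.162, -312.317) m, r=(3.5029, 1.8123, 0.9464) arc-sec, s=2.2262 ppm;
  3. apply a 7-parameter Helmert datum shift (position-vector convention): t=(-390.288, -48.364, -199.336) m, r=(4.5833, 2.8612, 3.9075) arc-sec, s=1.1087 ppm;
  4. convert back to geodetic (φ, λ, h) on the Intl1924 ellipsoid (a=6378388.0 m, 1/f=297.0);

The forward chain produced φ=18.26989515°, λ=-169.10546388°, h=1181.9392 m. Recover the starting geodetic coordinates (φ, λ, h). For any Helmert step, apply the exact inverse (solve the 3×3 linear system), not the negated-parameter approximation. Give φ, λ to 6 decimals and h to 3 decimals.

φ=18.275367°, λ=-169.105285°, h=671.324 m

start: φ=18.269895°, λ=-169.105464°, h=1181.939 m
→ ECEF (a=6378388.000, f=1/297.0): X=-5950759.1707, Y=-1145347.0814, Z=1987167.9724
→ Helmert⁻¹: X=-5950411.5461, Y=-1145140.5636, Z=1987308.0095
→ Helmert⁻¹: X=-5950092.9662, Y=-1145238.1210, Z=1987583.0715
→ geod (Bowring, a=6378388.000): φ=18.27536700°, λ=-169.10528500°, h=671.3240 m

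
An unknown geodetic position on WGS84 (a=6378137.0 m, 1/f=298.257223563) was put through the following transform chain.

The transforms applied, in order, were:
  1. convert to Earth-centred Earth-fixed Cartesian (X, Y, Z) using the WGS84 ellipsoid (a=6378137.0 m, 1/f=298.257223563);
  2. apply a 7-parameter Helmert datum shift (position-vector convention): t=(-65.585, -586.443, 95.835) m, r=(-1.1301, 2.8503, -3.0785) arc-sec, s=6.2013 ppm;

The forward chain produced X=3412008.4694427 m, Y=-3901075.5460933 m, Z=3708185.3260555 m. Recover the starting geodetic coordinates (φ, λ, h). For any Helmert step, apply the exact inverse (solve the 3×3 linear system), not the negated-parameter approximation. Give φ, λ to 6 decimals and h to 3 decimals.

φ=35.767499°, λ=-48.820899°, h=1372.098 m

start: X=3412008.4694, Y=-3901075.5461, Z=3708185.3261 m
→ Helmert⁻¹: X=3412059.8684, Y=-3900434.3064, Z=3708092.2763
→ geod (Bowring, a=6378137.000): φ=35.76749900°, λ=-48.82089900°, h=1372.0980 m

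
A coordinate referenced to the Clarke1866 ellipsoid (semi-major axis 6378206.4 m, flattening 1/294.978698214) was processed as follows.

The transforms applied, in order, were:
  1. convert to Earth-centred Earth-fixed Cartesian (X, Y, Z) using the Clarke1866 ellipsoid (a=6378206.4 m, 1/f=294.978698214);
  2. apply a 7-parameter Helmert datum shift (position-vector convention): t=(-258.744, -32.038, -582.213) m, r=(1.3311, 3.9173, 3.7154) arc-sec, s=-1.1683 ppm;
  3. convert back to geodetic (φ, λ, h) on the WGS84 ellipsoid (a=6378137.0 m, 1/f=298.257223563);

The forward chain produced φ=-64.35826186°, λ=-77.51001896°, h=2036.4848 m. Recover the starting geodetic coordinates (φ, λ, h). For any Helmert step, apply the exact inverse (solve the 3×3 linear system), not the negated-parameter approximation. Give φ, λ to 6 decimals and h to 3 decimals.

φ=-64.356877°, λ=-77.503647°, h=1653.390 m

start: φ=-64.358262°, λ=-77.510019°, h=2036.485 m
→ ECEF (a=6378137.000, f=1/298.257223563): X=598743.0354, Y=-2702992.0107, Z=-5728946.6545
→ Helmert⁻¹: X=599062.5810, Y=-2703010.8884, Z=-5728342.3133
→ geod (Bowring, a=6378206.400): φ=-64.35687700°, λ=-77.50364700°, h=1653.3900 m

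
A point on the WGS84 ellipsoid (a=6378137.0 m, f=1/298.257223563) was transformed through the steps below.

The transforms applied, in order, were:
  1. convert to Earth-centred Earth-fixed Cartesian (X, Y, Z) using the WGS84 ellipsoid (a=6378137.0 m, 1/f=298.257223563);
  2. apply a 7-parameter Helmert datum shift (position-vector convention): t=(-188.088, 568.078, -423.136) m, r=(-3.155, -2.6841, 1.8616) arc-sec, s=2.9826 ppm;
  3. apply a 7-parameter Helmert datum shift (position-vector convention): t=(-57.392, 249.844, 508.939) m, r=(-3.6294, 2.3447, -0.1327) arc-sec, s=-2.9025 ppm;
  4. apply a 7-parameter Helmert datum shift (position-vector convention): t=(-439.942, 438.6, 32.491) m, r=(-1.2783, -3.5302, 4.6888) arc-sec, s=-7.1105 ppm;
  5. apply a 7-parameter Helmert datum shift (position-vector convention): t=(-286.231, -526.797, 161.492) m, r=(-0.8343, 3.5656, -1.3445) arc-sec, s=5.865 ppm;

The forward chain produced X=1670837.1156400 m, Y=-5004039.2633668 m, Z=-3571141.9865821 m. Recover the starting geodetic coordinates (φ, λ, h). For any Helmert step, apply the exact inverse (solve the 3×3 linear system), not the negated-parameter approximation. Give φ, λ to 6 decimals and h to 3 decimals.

start: X=1670837.1156, Y=-5004039.2634, Z=-3571141.9866 m
→ Helmert⁻¹: X=1671207.8946, Y=-5003457.7824, Z=-3571273.8816
→ Helmert⁻¹: X=1671484.8495, Y=-5003947.8257, Z=-3571391.3852
→ Helmert⁻¹: X=1671590.9168, Y=-5004148.2671, Z=-3571979.7421
→ Helmert⁻¹: X=1671682.3726, Y=-5004661.8741, Z=-3571644.2577
→ geod (Bowring, a=6378137.000): φ=-34.27293500°, λ=-71.52939000°, h=246.4270 m

φ=-34.272935°, λ=-71.529390°, h=246.427 m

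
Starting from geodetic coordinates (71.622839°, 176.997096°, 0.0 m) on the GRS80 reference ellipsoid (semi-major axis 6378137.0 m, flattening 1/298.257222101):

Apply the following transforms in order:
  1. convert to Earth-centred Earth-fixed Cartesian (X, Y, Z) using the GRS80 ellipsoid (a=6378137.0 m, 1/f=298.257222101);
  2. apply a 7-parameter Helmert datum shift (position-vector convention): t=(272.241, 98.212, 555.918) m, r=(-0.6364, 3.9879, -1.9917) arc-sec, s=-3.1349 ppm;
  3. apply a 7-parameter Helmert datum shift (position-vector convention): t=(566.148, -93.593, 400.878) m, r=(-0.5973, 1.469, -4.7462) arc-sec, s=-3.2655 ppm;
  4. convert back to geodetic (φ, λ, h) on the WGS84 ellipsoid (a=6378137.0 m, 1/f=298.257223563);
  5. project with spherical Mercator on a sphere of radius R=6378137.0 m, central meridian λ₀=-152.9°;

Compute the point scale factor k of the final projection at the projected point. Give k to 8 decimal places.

3.17376239

start: φ=71.622839°, λ=176.997096°, h=0.000 m
→ ECEF (a=6378137.000, f=1/298.257222101): X=-2014159.9235, Y=105660.0158, Z=6030549.6029
→ Helmert 7p (PV): X=-2013763.7545, Y=105795.9516, Z=6031125.2312
→ Helmert 7p (PV): X=-2013145.6431, Y=105765.8150, Z=6031520.4500
→ geod (Bowring, a=6378137.000): φ=71.63414842°, λ=176.99258297°, h=603.8755 m
→ into merc (λ₀=-152.9°): φ=71.63414842°, λ−λ₀=-30.10741703°
scale k = 3.17376239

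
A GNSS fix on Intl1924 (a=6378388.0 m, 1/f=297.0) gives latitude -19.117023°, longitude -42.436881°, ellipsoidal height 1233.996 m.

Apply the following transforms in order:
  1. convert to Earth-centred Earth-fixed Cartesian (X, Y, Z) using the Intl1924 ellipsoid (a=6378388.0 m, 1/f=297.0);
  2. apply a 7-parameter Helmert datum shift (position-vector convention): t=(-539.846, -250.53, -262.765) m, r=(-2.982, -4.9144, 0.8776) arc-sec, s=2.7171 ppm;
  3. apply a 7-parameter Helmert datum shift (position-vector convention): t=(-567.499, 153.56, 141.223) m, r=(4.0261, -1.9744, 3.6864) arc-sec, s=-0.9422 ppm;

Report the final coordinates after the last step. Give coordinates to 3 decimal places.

start: φ=-19.117023°, λ=-42.436881°, h=1233.996 m
→ ECEF (a=6378388.000, f=1/297.0): X=4450245.5586, Y=-4068888.8020, Z=-2076022.8651
→ Helmert 7p (PV): X=4449784.5792, Y=-4069161.4664, Z=-2076126.4157
→ Helmert 7p (PV): X=4449305.4853, Y=-4068884.0211, Z=-2076020.0688

X=4449305.485 m, Y=-4068884.021 m, Z=-2076020.069 m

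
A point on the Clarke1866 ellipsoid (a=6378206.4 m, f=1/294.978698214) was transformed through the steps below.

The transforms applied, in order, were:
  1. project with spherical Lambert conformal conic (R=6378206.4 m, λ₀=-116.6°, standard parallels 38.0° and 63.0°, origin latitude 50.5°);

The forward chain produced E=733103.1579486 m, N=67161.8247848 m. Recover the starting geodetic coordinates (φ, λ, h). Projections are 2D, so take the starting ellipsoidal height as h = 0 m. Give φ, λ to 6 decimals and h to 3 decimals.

start: E=733103.1579, N=67161.8248 m
→ lcc⁻¹: φ=50.62836400°, λ=-105.92727800°

φ=50.628364°, λ=-105.927278°, h=0.000 m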